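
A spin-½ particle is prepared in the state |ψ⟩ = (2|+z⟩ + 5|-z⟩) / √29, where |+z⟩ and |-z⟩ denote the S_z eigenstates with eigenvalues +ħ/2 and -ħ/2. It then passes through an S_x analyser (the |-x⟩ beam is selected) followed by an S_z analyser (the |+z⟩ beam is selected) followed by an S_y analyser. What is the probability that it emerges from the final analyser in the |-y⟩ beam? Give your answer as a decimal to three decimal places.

First analyser (S_x): P(|-x⟩) = |⟨-x|ψ⟩|² = 9/58.
After stage 1 the state is |-x⟩; P(|+z⟩) = |⟨+z|-x⟩|² = 1/2.
After stage 2 the state is |+z⟩; P(|-y⟩) = |⟨-y|+z⟩|² = 1/2.
Joint probability = 9/58 × 1/2 × 1/2 = 0.039.

0.039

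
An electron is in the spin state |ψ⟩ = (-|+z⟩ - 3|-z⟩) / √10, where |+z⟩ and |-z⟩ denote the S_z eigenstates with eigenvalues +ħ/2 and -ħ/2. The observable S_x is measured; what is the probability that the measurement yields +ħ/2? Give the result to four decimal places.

|+x⟩ = (|+z⟩ + |-z⟩)/√2, so ⟨+x|ψ⟩ = (-4) / (√2·√10).
P = |-4|² / 20 = 16/20.

0.8000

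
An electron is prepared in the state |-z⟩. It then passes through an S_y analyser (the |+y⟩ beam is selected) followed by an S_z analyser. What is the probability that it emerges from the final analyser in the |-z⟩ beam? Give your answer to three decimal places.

First analyser (S_y): from |-z⟩, P(|+y⟩) = 1/2.
After stage 1 the state is |+y⟩; P(|-z⟩) = |⟨-z|+y⟩|² = 1/2.
Joint probability = 1/2 × 1/2 = 0.250.

0.250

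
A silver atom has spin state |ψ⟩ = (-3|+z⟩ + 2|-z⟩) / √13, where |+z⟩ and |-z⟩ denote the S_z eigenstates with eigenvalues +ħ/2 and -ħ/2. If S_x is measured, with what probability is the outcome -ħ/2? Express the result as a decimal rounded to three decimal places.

|-x⟩ = (|+z⟩ - |-z⟩)/√2, so ⟨-x|ψ⟩ = (-5) / (√2·√13).
P = |-5|² / 26 = 25/26.

0.962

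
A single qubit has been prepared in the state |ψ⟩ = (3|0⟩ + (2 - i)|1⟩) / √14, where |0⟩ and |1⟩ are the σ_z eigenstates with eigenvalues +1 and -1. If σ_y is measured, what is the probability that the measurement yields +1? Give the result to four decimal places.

0.2857

|+y⟩ = (|0⟩ + i|1⟩)/√2, so ⟨+y|ψ⟩ = (2 - 2i) / (√2·√14).
P = |2 - 2i|² / 28 = 8/28.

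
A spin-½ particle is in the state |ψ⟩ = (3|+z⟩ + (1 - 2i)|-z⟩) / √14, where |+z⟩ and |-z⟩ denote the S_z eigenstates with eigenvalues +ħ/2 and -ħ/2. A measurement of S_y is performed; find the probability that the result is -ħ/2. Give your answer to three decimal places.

0.929

|-y⟩ = (|+z⟩ - i|-z⟩)/√2, so ⟨-y|ψ⟩ = (5 + i) / (√2·√14).
P = |5 + i|² / 28 = 26/28.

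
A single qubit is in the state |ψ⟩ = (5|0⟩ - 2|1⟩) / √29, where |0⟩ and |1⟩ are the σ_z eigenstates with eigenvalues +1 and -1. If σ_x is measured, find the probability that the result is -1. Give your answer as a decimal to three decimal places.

|-x⟩ = (|0⟩ - |1⟩)/√2, so ⟨-x|ψ⟩ = (7) / (√2·√29).
P = |7|² / 58 = 49/58.

0.845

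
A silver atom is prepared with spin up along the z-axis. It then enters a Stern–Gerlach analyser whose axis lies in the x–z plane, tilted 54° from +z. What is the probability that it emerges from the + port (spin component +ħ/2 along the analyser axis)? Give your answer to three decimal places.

0.794

For spin-½, the probability of finding spin-up along an axis at angle θ to the initial spin direction is cos²(θ/2); spin-down is sin²(θ/2).
θ = 54°, so P = cos²(27°) ≈ 0.794.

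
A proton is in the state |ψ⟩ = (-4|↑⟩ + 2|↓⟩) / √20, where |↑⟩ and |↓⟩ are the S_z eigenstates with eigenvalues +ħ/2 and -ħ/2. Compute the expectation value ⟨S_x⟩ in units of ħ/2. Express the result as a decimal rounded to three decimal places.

⟨σ_x⟩ = 2 Re(a* b)/(|a|²+|b|²) with a = -4, b = 2.
a* b = -8, so ⟨σ_x⟩ = -16/20.
⟨S_x⟩ = (ħ/2)·⟨σ_x⟩.

-0.800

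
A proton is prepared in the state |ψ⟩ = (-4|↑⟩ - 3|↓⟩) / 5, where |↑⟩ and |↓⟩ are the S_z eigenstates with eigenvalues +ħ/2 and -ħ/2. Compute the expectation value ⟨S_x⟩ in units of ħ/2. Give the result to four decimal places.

0.9600

⟨σ_x⟩ = 2 Re(a* b)/(|a|²+|b|²) with a = -4, b = -3.
a* b = 12, so ⟨σ_x⟩ = 24/25.
⟨S_x⟩ = (ħ/2)·⟨σ_x⟩.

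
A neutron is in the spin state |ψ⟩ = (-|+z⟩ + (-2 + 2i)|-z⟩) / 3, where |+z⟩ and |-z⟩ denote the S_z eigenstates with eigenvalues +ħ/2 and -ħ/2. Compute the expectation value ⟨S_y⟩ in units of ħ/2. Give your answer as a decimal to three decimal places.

⟨σ_y⟩ = 2 Im(a* b)/(|a|²+|b|²) with a = -1, b = (-2 + 2i).
a* b = (2 - 2i), so ⟨σ_y⟩ = -4/9.
⟨S_y⟩ = (ħ/2)·⟨σ_y⟩.

-0.444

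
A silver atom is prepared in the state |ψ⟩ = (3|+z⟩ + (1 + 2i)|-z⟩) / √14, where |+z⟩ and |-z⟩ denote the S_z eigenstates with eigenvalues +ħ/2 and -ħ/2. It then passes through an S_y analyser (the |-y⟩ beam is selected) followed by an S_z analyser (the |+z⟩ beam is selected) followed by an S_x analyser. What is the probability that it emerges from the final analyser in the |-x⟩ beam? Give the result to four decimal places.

First analyser (S_y): P(|-y⟩) = |⟨-y|ψ⟩|² = 2/28.
After stage 1 the state is |-y⟩; P(|+z⟩) = |⟨+z|-y⟩|² = 1/2.
After stage 2 the state is |+z⟩; P(|-x⟩) = |⟨-x|+z⟩|² = 1/2.
Joint probability = 2/28 × 1/2 × 1/2 = 0.0179.

0.0179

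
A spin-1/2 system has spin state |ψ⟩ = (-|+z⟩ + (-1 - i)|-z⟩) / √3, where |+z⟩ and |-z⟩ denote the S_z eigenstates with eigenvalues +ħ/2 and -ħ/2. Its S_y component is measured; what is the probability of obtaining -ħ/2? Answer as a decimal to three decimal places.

0.167

|-y⟩ = (|+z⟩ - i|-z⟩)/√2, so ⟨-y|ψ⟩ = (-i) / (√2·√3).
P = |-i|² / 6 = 1/6.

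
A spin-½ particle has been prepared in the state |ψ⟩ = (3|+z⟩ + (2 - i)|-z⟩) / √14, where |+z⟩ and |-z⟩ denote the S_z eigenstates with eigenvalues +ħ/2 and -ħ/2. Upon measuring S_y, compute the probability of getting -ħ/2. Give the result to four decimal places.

|-y⟩ = (|+z⟩ - i|-z⟩)/√2, so ⟨-y|ψ⟩ = (4 + 2i) / (√2·√14).
P = |4 + 2i|² / 28 = 20/28.

0.7143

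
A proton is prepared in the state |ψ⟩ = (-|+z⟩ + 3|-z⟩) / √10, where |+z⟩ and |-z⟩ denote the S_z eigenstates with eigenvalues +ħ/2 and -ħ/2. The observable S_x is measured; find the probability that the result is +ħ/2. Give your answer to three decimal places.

|+x⟩ = (|+z⟩ + |-z⟩)/√2, so ⟨+x|ψ⟩ = (2) / (√2·√10).
P = |2|² / 20 = 4/20.

0.200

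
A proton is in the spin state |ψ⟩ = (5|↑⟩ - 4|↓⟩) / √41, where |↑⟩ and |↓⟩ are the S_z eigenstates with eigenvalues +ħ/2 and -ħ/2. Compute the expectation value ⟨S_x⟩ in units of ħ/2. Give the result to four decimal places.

⟨σ_x⟩ = 2 Re(a* b)/(|a|²+|b|²) with a = 5, b = -4.
a* b = -20, so ⟨σ_x⟩ = -40/41.
⟨S_x⟩ = (ħ/2)·⟨σ_x⟩.

-0.9756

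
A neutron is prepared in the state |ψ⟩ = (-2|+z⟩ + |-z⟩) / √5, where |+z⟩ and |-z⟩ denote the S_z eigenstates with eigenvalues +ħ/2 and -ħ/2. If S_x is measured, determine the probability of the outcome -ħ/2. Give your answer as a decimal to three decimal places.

|-x⟩ = (|+z⟩ - |-z⟩)/√2, so ⟨-x|ψ⟩ = (-3) / (√2·√5).
P = |-3|² / 10 = 9/10.

0.900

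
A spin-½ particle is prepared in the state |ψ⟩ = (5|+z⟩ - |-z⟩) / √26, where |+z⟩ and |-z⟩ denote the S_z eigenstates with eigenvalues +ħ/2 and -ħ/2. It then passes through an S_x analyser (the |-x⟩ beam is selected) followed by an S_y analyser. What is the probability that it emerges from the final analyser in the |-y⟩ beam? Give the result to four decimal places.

First analyser (S_x): P(|-x⟩) = |⟨-x|ψ⟩|² = 36/52.
After stage 1 the state is |-x⟩; P(|-y⟩) = |⟨-y|-x⟩|² = 1/2.
Joint probability = 36/52 × 1/2 = 0.3462.

0.3462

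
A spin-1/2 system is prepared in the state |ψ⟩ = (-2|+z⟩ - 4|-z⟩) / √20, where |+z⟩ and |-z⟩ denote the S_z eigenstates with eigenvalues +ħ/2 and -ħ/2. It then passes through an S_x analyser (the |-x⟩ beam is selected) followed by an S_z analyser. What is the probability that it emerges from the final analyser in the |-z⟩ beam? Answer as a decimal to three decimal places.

First analyser (S_x): P(|-x⟩) = |⟨-x|ψ⟩|² = 4/40.
After stage 1 the state is |-x⟩; P(|-z⟩) = |⟨-z|-x⟩|² = 1/2.
Joint probability = 4/40 × 1/2 = 0.050.

0.050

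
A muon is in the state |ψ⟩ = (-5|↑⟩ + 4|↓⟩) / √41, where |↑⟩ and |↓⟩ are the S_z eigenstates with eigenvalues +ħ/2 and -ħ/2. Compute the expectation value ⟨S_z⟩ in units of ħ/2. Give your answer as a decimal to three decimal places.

⟨σ_z⟩ = |a|² - |b|² divided by |a|²+|b|², with a, b the |↑⟩, |↓⟩ amplitudes.
= (25 - 16)/41 = 9/41.
⟨S_z⟩ = (ħ/2)·⟨σ_z⟩.

0.220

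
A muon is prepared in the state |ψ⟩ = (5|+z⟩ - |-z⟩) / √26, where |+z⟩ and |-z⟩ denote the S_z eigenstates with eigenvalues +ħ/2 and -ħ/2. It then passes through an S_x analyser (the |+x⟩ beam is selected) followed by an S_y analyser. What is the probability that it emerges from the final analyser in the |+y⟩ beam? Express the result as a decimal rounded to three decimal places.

First analyser (S_x): P(|+x⟩) = |⟨+x|ψ⟩|² = 16/52.
After stage 1 the state is |+x⟩; P(|+y⟩) = |⟨+y|+x⟩|² = 1/2.
Joint probability = 16/52 × 1/2 = 0.154.

0.154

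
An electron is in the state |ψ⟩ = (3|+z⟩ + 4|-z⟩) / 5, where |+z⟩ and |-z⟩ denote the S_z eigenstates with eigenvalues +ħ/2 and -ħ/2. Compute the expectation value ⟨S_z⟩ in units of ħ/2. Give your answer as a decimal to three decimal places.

-0.280

⟨σ_z⟩ = |a|² - |b|² divided by |a|²+|b|², with a, b the |+z⟩, |-z⟩ amplitudes.
= (9 - 16)/25 = -7/25.
⟨S_z⟩ = (ħ/2)·⟨σ_z⟩.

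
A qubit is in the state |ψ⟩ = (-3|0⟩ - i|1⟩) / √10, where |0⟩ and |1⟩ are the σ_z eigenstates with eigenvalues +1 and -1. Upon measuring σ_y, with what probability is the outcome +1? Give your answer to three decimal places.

|+y⟩ = (|0⟩ + i|1⟩)/√2, so ⟨+y|ψ⟩ = (-4) / (√2·√10).
P = |-4|² / 20 = 16/20.

0.800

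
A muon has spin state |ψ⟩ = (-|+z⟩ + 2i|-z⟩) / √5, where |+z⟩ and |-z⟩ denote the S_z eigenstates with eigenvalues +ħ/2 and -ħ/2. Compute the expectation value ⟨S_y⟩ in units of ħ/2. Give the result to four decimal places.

⟨σ_y⟩ = 2 Im(a* b)/(|a|²+|b|²) with a = -1, b = 2i.
a* b = -2i, so ⟨σ_y⟩ = -4/5.
⟨S_y⟩ = (ħ/2)·⟨σ_y⟩.

-0.8000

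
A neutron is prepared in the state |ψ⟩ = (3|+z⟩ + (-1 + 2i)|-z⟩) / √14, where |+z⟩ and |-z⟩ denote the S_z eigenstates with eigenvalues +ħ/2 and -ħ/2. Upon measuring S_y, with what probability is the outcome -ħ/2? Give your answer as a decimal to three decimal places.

0.071

|-y⟩ = (|+z⟩ - i|-z⟩)/√2, so ⟨-y|ψ⟩ = (1 - i) / (√2·√14).
P = |1 - i|² / 28 = 2/28.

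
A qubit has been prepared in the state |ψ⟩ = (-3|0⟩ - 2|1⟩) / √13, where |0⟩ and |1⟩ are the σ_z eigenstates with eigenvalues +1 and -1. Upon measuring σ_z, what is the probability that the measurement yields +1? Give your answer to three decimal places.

0.692

The +1 outcome corresponds to |0⟩. Its amplitude in |ψ⟩ is -3/√13.
P = |-3|² / 13 = 9/13.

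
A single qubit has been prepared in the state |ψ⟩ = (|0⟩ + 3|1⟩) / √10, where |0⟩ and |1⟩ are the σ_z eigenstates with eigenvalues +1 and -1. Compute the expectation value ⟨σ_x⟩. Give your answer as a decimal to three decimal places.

⟨σ_x⟩ = 2 Re(a* b)/(|a|²+|b|²) with a = 1, b = 3.
a* b = 3, so ⟨σ_x⟩ = 6/10.

0.600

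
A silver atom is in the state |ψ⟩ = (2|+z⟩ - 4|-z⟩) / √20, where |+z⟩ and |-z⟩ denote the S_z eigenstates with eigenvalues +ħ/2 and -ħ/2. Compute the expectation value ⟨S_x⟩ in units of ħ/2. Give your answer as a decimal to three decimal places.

-0.800

⟨σ_x⟩ = 2 Re(a* b)/(|a|²+|b|²) with a = 2, b = -4.
a* b = -8, so ⟨σ_x⟩ = -16/20.
⟨S_x⟩ = (ħ/2)·⟨σ_x⟩.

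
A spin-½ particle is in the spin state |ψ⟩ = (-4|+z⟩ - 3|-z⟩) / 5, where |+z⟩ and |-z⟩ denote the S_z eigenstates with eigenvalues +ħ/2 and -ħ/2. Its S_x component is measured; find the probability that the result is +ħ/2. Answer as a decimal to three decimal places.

0.980

|+x⟩ = (|+z⟩ + |-z⟩)/√2, so ⟨+x|ψ⟩ = (-7) / (√2·5).
P = |-7|² / 50 = 49/50.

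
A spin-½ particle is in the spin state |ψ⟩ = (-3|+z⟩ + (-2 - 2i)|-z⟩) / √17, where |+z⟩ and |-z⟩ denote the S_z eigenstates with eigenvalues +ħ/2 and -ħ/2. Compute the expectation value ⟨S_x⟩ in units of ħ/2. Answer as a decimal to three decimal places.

⟨σ_x⟩ = 2 Re(a* b)/(|a|²+|b|²) with a = -3, b = (-2 - 2i).
a* b = (6 + 6i), so ⟨σ_x⟩ = 12/17.
⟨S_x⟩ = (ħ/2)·⟨σ_x⟩.

0.706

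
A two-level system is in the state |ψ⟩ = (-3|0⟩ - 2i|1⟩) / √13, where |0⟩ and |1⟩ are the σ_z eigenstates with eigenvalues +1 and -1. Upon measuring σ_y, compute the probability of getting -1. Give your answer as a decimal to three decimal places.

0.038

|-y⟩ = (|0⟩ - i|1⟩)/√2, so ⟨-y|ψ⟩ = (-1) / (√2·√13).
P = |-1|² / 26 = 1/26.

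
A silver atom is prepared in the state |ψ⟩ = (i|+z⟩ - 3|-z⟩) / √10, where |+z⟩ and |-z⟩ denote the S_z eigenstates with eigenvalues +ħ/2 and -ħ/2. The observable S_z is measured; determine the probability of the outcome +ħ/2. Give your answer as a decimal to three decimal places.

0.100

The +ħ/2 outcome corresponds to |+z⟩. Its amplitude in |ψ⟩ is i/√10.
P = |i|² / 10 = 1/10.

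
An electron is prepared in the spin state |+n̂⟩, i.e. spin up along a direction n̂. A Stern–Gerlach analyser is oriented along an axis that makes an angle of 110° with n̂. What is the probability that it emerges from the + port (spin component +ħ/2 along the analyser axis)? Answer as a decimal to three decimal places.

0.329

For spin-½, the probability of finding spin-up along an axis at angle θ to the initial spin direction is cos²(θ/2); spin-down is sin²(θ/2).
θ = 110°, so P = cos²(55°) ≈ 0.329.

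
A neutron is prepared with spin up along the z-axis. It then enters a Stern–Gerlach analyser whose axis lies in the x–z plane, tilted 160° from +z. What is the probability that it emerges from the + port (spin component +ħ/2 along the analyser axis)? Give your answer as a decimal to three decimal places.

0.030

For spin-½, the probability of finding spin-up along an axis at angle θ to the initial spin direction is cos²(θ/2); spin-down is sin²(θ/2).
θ = 160°, so P = cos²(80°) ≈ 0.030.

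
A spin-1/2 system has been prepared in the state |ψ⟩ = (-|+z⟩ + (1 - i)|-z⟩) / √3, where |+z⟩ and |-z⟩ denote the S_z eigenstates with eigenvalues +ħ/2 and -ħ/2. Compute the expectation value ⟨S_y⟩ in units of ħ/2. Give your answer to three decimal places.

⟨σ_y⟩ = 2 Im(a* b)/(|a|²+|b|²) with a = -1, b = (1 - i).
a* b = (-1 + i), so ⟨σ_y⟩ = 2/3.
⟨S_y⟩ = (ħ/2)·⟨σ_y⟩.

0.667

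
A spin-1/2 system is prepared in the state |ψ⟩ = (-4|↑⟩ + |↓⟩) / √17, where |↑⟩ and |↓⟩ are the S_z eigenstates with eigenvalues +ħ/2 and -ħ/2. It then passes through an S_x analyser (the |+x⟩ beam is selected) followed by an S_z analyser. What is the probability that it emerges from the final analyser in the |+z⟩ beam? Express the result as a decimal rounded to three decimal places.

0.132

First analyser (S_x): P(|+x⟩) = |⟨+x|ψ⟩|² = 9/34.
After stage 1 the state is |+x⟩; P(|+z⟩) = |⟨+z|+x⟩|² = 1/2.
Joint probability = 9/34 × 1/2 = 0.132.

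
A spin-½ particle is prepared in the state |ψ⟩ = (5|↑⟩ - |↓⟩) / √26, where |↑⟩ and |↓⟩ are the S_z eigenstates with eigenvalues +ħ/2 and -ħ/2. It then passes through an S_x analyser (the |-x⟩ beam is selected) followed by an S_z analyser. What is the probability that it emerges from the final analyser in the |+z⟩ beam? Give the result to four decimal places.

0.3462

First analyser (S_x): P(|-x⟩) = |⟨-x|ψ⟩|² = 36/52.
After stage 1 the state is |-x⟩; P(|+z⟩) = |⟨+z|-x⟩|² = 1/2.
Joint probability = 36/52 × 1/2 = 0.3462.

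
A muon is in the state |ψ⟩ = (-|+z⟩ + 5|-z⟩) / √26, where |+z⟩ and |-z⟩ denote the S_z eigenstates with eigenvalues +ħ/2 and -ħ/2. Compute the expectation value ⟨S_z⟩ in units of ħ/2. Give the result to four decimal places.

-0.9231

⟨σ_z⟩ = |a|² - |b|² divided by |a|²+|b|², with a, b the |+z⟩, |-z⟩ amplitudes.
= (1 - 25)/26 = -24/26.
⟨S_z⟩ = (ħ/2)·⟨σ_z⟩.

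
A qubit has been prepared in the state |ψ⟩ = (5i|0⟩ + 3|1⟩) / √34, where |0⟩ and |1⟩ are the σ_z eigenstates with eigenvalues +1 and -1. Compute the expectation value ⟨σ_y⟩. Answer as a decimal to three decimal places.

-0.882

⟨σ_y⟩ = 2 Im(a* b)/(|a|²+|b|²) with a = 5i, b = 3.
a* b = -15i, so ⟨σ_y⟩ = -30/34.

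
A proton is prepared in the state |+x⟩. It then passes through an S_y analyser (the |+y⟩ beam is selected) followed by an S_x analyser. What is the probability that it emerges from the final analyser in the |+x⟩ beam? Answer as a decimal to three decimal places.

0.250

First analyser (S_y): from |+x⟩, P(|+y⟩) = 1/2.
After stage 1 the state is |+y⟩; P(|+x⟩) = |⟨+x|+y⟩|² = 1/2.
Joint probability = 1/2 × 1/2 = 0.250.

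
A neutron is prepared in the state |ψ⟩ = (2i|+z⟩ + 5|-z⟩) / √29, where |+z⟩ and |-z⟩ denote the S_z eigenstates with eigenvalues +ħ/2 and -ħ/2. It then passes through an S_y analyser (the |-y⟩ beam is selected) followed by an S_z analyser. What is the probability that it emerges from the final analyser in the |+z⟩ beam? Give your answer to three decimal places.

0.422

First analyser (S_y): P(|-y⟩) = |⟨-y|ψ⟩|² = 49/58.
After stage 1 the state is |-y⟩; P(|+z⟩) = |⟨+z|-y⟩|² = 1/2.
Joint probability = 49/58 × 1/2 = 0.422.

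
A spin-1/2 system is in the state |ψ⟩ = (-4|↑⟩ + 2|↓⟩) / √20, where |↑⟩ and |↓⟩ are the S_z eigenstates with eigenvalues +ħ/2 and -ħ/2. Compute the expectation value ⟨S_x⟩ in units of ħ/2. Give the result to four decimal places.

-0.8000

⟨σ_x⟩ = 2 Re(a* b)/(|a|²+|b|²) with a = -4, b = 2.
a* b = -8, so ⟨σ_x⟩ = -16/20.
⟨S_x⟩ = (ħ/2)·⟨σ_x⟩.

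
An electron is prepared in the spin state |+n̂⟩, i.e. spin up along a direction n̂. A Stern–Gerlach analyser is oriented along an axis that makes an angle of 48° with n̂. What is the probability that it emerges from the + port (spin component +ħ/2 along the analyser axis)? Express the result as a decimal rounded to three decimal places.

For spin-½, the probability of finding spin-up along an axis at angle θ to the initial spin direction is cos²(θ/2); spin-down is sin²(θ/2).
θ = 48°, so P = cos²(24°) ≈ 0.835.

0.835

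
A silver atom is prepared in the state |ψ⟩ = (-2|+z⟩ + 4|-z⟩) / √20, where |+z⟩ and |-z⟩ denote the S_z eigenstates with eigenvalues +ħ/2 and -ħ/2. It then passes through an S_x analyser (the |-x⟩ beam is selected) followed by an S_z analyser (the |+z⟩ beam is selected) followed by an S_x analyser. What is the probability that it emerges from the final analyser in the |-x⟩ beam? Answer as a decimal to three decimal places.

0.225

First analyser (S_x): P(|-x⟩) = |⟨-x|ψ⟩|² = 36/40.
After stage 1 the state is |-x⟩; P(|+z⟩) = |⟨+z|-x⟩|² = 1/2.
After stage 2 the state is |+z⟩; P(|-x⟩) = |⟨-x|+z⟩|² = 1/2.
Joint probability = 36/40 × 1/2 × 1/2 = 0.225.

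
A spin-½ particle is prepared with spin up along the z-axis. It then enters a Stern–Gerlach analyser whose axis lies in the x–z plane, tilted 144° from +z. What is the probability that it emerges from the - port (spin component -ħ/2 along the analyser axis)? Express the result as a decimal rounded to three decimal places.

For spin-½, the probability of finding spin-up along an axis at angle θ to the initial spin direction is cos²(θ/2); spin-down is sin²(θ/2).
θ = 144°, so P = sin²(72°) ≈ 0.905.

0.905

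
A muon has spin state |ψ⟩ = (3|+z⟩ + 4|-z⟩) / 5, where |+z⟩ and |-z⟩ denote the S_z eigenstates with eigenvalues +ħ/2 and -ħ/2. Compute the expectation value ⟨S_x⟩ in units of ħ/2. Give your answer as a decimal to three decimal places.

0.960

⟨σ_x⟩ = 2 Re(a* b)/(|a|²+|b|²) with a = 3, b = 4.
a* b = 12, so ⟨σ_x⟩ = 24/25.
⟨S_x⟩ = (ħ/2)·⟨σ_x⟩.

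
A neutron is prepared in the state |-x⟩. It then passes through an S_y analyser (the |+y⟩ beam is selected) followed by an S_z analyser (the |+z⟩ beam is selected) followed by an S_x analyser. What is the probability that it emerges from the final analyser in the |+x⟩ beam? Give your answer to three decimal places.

0.125

First analyser (S_y): from |-x⟩, P(|+y⟩) = 1/2.
After stage 1 the state is |+y⟩; P(|+z⟩) = |⟨+z|+y⟩|² = 1/2.
After stage 2 the state is |+z⟩; P(|+x⟩) = |⟨+x|+z⟩|² = 1/2.
Joint probability = 1/2 × 1/2 × 1/2 = 0.125.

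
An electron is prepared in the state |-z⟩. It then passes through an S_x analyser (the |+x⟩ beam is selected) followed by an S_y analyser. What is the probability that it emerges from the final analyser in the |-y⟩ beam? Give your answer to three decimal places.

First analyser (S_x): from |-z⟩, P(|+x⟩) = 1/2.
After stage 1 the state is |+x⟩; P(|-y⟩) = |⟨-y|+x⟩|² = 1/2.
Joint probability = 1/2 × 1/2 = 0.250.

0.250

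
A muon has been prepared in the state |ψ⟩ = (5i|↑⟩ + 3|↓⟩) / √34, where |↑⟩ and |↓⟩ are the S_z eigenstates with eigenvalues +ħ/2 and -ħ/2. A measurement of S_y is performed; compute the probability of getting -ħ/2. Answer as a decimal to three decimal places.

|-y⟩ = (|↑⟩ - i|↓⟩)/√2, so ⟨-y|ψ⟩ = (8i) / (√2·√34).
P = |8i|² / 68 = 64/68.

0.941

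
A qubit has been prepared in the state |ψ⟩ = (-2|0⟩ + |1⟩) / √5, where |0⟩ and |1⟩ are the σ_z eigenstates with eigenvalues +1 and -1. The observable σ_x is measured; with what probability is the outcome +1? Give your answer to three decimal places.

0.100

|+x⟩ = (|0⟩ + |1⟩)/√2, so ⟨+x|ψ⟩ = (-1) / (√2·√5).
P = |-1|² / 10 = 1/10.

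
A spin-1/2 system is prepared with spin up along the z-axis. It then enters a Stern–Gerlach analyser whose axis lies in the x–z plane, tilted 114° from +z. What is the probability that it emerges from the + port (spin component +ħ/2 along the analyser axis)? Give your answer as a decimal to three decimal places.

0.297

For spin-½, the probability of finding spin-up along an axis at angle θ to the initial spin direction is cos²(θ/2); spin-down is sin²(θ/2).
θ = 114°, so P = cos²(57°) ≈ 0.297.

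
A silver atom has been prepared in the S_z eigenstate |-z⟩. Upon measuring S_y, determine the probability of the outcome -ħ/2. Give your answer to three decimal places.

In the S_z basis, |-z⟩ = |-z⟩ and |-y⟩ = (|+z⟩ - i|-z⟩)/√2.
|⟨-y|-z⟩|² = 1/2.

0.500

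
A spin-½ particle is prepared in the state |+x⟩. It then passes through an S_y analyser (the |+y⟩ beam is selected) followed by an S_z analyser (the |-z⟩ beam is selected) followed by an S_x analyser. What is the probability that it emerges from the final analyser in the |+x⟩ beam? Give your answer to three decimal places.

0.125

First analyser (S_y): from |+x⟩, P(|+y⟩) = 1/2.
After stage 1 the state is |+y⟩; P(|-z⟩) = |⟨-z|+y⟩|² = 1/2.
After stage 2 the state is |-z⟩; P(|+x⟩) = |⟨+x|-z⟩|² = 1/2.
Joint probability = 1/2 × 1/2 × 1/2 = 0.125.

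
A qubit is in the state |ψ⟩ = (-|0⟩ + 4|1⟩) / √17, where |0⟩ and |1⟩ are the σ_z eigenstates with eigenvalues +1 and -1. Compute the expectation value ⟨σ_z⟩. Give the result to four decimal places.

-0.8824

⟨σ_z⟩ = |a|² - |b|² divided by |a|²+|b|², with a, b the |0⟩, |1⟩ amplitudes.
= (1 - 16)/17 = -15/17.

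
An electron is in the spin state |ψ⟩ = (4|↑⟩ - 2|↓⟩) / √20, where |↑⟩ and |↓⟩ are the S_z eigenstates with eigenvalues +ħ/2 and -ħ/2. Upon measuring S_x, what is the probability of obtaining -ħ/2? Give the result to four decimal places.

0.9000

|-x⟩ = (|↑⟩ - |↓⟩)/√2, so ⟨-x|ψ⟩ = (6) / (√2·√20).
P = |6|² / 40 = 36/40.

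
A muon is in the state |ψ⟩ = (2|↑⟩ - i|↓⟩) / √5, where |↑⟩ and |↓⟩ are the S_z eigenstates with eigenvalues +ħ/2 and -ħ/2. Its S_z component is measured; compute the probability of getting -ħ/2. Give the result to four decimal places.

The -ħ/2 outcome corresponds to |↓⟩. Its amplitude in |ψ⟩ is -i/√5.
P = |-i|² / 5 = 1/5.

0.2000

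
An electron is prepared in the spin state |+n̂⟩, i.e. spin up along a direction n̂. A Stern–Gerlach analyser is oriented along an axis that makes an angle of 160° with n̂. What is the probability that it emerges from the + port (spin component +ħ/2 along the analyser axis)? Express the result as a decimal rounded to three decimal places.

0.030

For spin-½, the probability of finding spin-up along an axis at angle θ to the initial spin direction is cos²(θ/2); spin-down is sin²(θ/2).
θ = 160°, so P = cos²(80°) ≈ 0.030.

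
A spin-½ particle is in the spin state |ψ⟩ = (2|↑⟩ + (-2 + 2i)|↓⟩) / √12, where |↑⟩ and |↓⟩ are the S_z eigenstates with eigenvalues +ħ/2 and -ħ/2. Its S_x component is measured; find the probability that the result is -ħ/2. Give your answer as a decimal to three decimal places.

0.833

|-x⟩ = (|↑⟩ - |↓⟩)/√2, so ⟨-x|ψ⟩ = (4 - 2i) / (√2·√12).
P = |4 - 2i|² / 24 = 20/24.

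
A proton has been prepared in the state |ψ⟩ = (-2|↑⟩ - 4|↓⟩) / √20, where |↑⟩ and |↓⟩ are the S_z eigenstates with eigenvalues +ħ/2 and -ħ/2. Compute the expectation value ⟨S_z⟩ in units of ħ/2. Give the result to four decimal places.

-0.6000

⟨σ_z⟩ = |a|² - |b|² divided by |a|²+|b|², with a, b the |↑⟩, |↓⟩ amplitudes.
= (4 - 16)/20 = -12/20.
⟨S_z⟩ = (ħ/2)·⟨σ_z⟩.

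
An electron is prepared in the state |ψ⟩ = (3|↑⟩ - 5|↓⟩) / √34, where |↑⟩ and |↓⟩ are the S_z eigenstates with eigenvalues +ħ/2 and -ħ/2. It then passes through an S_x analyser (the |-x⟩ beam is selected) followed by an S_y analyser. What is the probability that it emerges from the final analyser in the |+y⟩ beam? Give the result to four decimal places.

0.4706

First analyser (S_x): P(|-x⟩) = |⟨-x|ψ⟩|² = 64/68.
After stage 1 the state is |-x⟩; P(|+y⟩) = |⟨+y|-x⟩|² = 1/2.
Joint probability = 64/68 × 1/2 = 0.4706.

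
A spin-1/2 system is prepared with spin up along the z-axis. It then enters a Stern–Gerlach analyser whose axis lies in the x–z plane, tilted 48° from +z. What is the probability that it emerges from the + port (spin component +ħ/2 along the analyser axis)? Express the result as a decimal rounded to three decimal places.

0.835

For spin-½, the probability of finding spin-up along an axis at angle θ to the initial spin direction is cos²(θ/2); spin-down is sin²(θ/2).
θ = 48°, so P = cos²(24°) ≈ 0.835.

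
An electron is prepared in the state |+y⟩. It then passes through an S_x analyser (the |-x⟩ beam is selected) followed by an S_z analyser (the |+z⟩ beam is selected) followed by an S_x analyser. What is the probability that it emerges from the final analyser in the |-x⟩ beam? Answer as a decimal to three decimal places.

First analyser (S_x): from |+y⟩, P(|-x⟩) = 1/2.
After stage 1 the state is |-x⟩; P(|+z⟩) = |⟨+z|-x⟩|² = 1/2.
After stage 2 the state is |+z⟩; P(|-x⟩) = |⟨-x|+z⟩|² = 1/2.
Joint probability = 1/2 × 1/2 × 1/2 = 0.125.

0.125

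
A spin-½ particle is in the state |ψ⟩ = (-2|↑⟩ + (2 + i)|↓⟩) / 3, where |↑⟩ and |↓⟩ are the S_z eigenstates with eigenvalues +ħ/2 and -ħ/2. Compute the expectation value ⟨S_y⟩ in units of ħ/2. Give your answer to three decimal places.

⟨σ_y⟩ = 2 Im(a* b)/(|a|²+|b|²) with a = -2, b = (2 + i).
a* b = (-4 - 2i), so ⟨σ_y⟩ = -4/9.
⟨S_y⟩ = (ħ/2)·⟨σ_y⟩.

-0.444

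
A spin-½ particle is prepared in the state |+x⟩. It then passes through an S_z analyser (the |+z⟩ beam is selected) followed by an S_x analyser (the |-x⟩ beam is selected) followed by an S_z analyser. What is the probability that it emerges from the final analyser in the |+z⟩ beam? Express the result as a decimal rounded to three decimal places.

First analyser (S_z): from |+x⟩, P(|+z⟩) = 1/2.
After stage 1 the state is |+z⟩; P(|-x⟩) = |⟨-x|+z⟩|² = 1/2.
After stage 2 the state is |-x⟩; P(|+z⟩) = |⟨+z|-x⟩|² = 1/2.
Joint probability = 1/2 × 1/2 × 1/2 = 0.125.

0.125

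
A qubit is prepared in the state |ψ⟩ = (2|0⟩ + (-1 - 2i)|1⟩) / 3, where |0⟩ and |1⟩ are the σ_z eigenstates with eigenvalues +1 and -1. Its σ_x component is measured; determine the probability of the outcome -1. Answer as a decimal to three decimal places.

|-x⟩ = (|0⟩ - |1⟩)/√2, so ⟨-x|ψ⟩ = (3 + 2i) / (√2·3).
P = |3 + 2i|² / 18 = 13/18.

0.722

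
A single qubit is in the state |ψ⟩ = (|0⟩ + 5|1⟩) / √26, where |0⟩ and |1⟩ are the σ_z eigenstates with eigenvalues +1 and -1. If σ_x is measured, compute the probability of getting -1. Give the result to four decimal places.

0.3077

|-x⟩ = (|0⟩ - |1⟩)/√2, so ⟨-x|ψ⟩ = (-4) / (√2·√26).
P = |-4|² / 52 = 16/52.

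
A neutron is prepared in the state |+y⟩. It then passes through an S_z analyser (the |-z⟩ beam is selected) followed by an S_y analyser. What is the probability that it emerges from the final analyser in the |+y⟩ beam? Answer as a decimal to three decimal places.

0.250

First analyser (S_z): from |+y⟩, P(|-z⟩) = 1/2.
After stage 1 the state is |-z⟩; P(|+y⟩) = |⟨+y|-z⟩|² = 1/2.
Joint probability = 1/2 × 1/2 = 0.250.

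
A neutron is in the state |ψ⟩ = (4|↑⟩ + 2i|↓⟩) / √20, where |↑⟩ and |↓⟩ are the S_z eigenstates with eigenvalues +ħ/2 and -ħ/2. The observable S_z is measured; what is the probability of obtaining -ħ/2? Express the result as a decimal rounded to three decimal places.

0.200

The -ħ/2 outcome corresponds to |↓⟩. Its amplitude in |ψ⟩ is 2i/√20.
P = |2i|² / 20 = 4/20.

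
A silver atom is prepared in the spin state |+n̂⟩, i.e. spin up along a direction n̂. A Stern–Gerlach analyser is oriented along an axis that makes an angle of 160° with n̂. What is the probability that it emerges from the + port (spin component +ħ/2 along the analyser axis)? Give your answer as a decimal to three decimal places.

0.030

For spin-½, the probability of finding spin-up along an axis at angle θ to the initial spin direction is cos²(θ/2); spin-down is sin²(θ/2).
θ = 160°, so P = cos²(80°) ≈ 0.030.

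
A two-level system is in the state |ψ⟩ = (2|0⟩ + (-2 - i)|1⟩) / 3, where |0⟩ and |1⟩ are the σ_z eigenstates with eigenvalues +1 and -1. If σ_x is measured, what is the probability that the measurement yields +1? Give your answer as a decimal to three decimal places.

|+x⟩ = (|0⟩ + |1⟩)/√2, so ⟨+x|ψ⟩ = (-i) / (√2·3).
P = |-i|² / 18 = 1/18.

0.056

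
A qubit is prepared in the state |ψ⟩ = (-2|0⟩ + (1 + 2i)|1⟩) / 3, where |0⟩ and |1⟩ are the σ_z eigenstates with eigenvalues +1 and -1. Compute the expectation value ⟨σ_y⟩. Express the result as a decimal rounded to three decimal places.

⟨σ_y⟩ = 2 Im(a* b)/(|a|²+|b|²) with a = -2, b = (1 + 2i).
a* b = (-2 - 4i), so ⟨σ_y⟩ = -8/9.

-0.889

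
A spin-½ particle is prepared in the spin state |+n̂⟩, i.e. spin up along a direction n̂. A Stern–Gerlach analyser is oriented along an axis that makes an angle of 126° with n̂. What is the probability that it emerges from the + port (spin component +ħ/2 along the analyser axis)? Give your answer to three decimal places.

0.206

For spin-½, the probability of finding spin-up along an axis at angle θ to the initial spin direction is cos²(θ/2); spin-down is sin²(θ/2).
θ = 126°, so P = cos²(63°) ≈ 0.206.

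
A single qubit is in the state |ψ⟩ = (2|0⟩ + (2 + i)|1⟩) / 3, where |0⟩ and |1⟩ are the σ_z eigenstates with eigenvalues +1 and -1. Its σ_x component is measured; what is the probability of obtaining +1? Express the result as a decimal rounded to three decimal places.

|+x⟩ = (|0⟩ + |1⟩)/√2, so ⟨+x|ψ⟩ = (4 + i) / (√2·3).
P = |4 + i|² / 18 = 17/18.

0.944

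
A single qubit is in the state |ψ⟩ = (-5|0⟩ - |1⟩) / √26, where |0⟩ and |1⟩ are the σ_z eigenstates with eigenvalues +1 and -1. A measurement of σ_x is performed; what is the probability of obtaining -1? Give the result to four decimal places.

0.3077

|-x⟩ = (|0⟩ - |1⟩)/√2, so ⟨-x|ψ⟩ = (-4) / (√2·√26).
P = |-4|² / 52 = 16/52.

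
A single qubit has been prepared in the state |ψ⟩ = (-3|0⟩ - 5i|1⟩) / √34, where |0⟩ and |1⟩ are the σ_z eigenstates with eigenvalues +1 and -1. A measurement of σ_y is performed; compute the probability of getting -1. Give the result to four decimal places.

0.0588

|-y⟩ = (|0⟩ - i|1⟩)/√2, so ⟨-y|ψ⟩ = (2) / (√2·√34).
P = |2|² / 68 = 4/68.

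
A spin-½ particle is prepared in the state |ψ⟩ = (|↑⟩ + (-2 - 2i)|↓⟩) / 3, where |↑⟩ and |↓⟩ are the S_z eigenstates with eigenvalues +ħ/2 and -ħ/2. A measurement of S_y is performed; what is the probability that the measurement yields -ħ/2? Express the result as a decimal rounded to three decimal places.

0.722

|-y⟩ = (|↑⟩ - i|↓⟩)/√2, so ⟨-y|ψ⟩ = (3 - 2i) / (√2·3).
P = |3 - 2i|² / 18 = 13/18.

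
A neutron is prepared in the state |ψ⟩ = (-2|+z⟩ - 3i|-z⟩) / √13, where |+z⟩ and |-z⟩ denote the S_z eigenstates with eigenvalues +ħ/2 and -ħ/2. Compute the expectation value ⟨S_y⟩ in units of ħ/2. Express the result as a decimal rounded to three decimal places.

0.923

⟨σ_y⟩ = 2 Im(a* b)/(|a|²+|b|²) with a = -2, b = -3i.
a* b = 6i, so ⟨σ_y⟩ = 12/13.
⟨S_y⟩ = (ħ/2)·⟨σ_y⟩.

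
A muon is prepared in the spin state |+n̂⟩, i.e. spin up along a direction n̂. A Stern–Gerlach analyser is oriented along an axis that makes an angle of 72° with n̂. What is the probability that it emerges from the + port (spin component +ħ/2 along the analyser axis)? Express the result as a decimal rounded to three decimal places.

0.655

For spin-½, the probability of finding spin-up along an axis at angle θ to the initial spin direction is cos²(θ/2); spin-down is sin²(θ/2).
θ = 72°, so P = cos²(36°) ≈ 0.655.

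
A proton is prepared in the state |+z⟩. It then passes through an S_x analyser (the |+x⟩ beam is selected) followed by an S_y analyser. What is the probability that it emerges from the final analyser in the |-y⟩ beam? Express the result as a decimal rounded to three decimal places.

0.250

First analyser (S_x): from |+z⟩, P(|+x⟩) = 1/2.
After stage 1 the state is |+x⟩; P(|-y⟩) = |⟨-y|+x⟩|² = 1/2.
Joint probability = 1/2 × 1/2 = 0.250.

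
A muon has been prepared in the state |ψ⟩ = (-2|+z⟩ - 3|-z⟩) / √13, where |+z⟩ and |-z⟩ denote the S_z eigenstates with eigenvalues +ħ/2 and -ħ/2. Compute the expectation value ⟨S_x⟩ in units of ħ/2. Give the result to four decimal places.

⟨σ_x⟩ = 2 Re(a* b)/(|a|²+|b|²) with a = -2, b = -3.
a* b = 6, so ⟨σ_x⟩ = 12/13.
⟨S_x⟩ = (ħ/2)·⟨σ_x⟩.

0.9231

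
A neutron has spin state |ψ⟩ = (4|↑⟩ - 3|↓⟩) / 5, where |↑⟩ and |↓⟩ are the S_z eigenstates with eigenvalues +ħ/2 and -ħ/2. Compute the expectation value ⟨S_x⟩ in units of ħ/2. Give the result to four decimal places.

⟨σ_x⟩ = 2 Re(a* b)/(|a|²+|b|²) with a = 4, b = -3.
a* b = -12, so ⟨σ_x⟩ = -24/25.
⟨S_x⟩ = (ħ/2)·⟨σ_x⟩.

-0.9600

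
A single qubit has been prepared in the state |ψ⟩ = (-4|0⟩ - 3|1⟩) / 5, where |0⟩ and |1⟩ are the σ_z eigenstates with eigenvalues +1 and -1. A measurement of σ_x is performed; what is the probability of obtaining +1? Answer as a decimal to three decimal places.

|+x⟩ = (|0⟩ + |1⟩)/√2, so ⟨+x|ψ⟩ = (-7) / (√2·5).
P = |-7|² / 50 = 49/50.

0.980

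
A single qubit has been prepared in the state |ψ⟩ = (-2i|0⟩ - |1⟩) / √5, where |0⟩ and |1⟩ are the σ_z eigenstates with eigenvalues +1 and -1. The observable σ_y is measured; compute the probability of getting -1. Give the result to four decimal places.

0.9000

|-y⟩ = (|0⟩ - i|1⟩)/√2, so ⟨-y|ψ⟩ = (-3i) / (√2·√5).
P = |-3i|² / 10 = 9/10.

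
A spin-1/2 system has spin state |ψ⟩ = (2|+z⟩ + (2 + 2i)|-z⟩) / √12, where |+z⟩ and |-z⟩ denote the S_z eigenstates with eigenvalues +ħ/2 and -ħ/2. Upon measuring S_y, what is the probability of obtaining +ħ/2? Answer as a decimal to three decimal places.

|+y⟩ = (|+z⟩ + i|-z⟩)/√2, so ⟨+y|ψ⟩ = (4 - 2i) / (√2·√12).
P = |4 - 2i|² / 24 = 20/24.

0.833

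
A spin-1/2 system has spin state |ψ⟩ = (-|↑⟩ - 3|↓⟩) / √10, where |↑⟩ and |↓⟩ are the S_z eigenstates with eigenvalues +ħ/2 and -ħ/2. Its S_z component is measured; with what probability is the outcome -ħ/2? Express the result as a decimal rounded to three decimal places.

0.900

The -ħ/2 outcome corresponds to |↓⟩. Its amplitude in |ψ⟩ is -3/√10.
P = |-3|² / 10 = 9/10.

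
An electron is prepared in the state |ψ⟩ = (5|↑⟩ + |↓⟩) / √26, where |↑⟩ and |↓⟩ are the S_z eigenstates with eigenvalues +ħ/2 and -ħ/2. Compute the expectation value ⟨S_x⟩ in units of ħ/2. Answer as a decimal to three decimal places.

0.385

⟨σ_x⟩ = 2 Re(a* b)/(|a|²+|b|²) with a = 5, b = 1.
a* b = 5, so ⟨σ_x⟩ = 10/26.
⟨S_x⟩ = (ħ/2)·⟨σ_x⟩.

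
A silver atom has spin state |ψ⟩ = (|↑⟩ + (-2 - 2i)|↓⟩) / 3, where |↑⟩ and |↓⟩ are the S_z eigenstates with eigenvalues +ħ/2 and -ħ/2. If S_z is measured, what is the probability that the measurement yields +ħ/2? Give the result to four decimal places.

0.1111

The +ħ/2 outcome corresponds to |↑⟩. Its amplitude in |ψ⟩ is 1/3.
P = |1|² / 9 = 1/9.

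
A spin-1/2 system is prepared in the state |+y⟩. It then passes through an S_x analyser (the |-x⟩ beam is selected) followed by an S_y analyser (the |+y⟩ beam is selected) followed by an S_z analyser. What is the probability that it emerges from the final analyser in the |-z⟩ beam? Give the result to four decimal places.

0.1250

First analyser (S_x): from |+y⟩, P(|-x⟩) = 1/2.
After stage 1 the state is |-x⟩; P(|+y⟩) = |⟨+y|-x⟩|² = 1/2.
After stage 2 the state is |+y⟩; P(|-z⟩) = |⟨-z|+y⟩|² = 1/2.
Joint probability = 1/2 × 1/2 × 1/2 = 0.1250.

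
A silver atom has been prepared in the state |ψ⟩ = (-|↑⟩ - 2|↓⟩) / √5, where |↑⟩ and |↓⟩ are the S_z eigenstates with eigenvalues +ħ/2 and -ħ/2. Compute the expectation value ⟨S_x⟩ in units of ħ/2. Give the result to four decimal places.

0.8000

⟨σ_x⟩ = 2 Re(a* b)/(|a|²+|b|²) with a = -1, b = -2.
a* b = 2, so ⟨σ_x⟩ = 4/5.
⟨S_x⟩ = (ħ/2)·⟨σ_x⟩.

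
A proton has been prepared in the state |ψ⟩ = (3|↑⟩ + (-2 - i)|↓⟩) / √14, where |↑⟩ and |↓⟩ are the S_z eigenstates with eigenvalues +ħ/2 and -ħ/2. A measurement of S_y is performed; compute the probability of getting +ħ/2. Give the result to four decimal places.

0.2857

|+y⟩ = (|↑⟩ + i|↓⟩)/√2, so ⟨+y|ψ⟩ = (2 + 2i) / (√2·√14).
P = |2 + 2i|² / 28 = 8/28.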